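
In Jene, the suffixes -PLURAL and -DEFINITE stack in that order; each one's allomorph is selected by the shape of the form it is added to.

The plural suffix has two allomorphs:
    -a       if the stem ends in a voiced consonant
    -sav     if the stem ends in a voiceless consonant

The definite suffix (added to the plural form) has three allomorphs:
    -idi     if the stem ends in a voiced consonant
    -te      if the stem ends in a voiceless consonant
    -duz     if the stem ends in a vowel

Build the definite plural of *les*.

*les* — final consonant /s/ (voiceless) → -sav → *lessav*.
The plural form *lessav* — final sound /v/ (a voiced consonant) → -idi → *lessavidi*.

lessavidi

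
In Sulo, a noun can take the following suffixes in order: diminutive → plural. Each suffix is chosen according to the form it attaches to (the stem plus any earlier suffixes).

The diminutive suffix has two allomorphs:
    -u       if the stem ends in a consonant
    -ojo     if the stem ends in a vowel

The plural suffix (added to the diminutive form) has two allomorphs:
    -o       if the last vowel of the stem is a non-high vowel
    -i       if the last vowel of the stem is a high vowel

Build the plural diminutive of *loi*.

loiojoo

*loi* — final sound /i/ (a vowel) → -ojo → *loiojo*.
The diminutive form *loiojo* — last vowel /o/ (a non-high vowel) → -o → *loiojoo*.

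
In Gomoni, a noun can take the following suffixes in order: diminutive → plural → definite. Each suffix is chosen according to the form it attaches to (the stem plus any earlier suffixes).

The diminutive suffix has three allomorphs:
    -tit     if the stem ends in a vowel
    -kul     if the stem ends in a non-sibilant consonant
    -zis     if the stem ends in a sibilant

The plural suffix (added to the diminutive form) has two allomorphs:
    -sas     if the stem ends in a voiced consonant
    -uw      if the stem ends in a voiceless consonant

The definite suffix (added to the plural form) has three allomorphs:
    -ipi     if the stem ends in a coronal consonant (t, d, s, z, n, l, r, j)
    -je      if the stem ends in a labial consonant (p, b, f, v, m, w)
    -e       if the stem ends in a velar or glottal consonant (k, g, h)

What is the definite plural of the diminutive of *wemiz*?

The final sound of *wemiz* is /z/, which is a sibilant, so the diminutive suffix is -zis, giving *wemizzis*.
The diminutive form *wemizzis* — final consonant /s/ (voiceless) → -uw → *wemizzisuw*.
Since the final consonant of the plural form *wemizzisuw* is /w/ (labial), it takes -je, giving *wemizzisuwje*.

wemizzisuwje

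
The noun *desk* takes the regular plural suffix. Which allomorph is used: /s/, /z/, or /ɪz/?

The stem *desk* ends in a voiceless non-sibilant consonant.
The plural suffix surfaces as /ɪz/ after sibilants, /s/ after other voiceless consonants, and /z/ after other voiced sounds.
So the plural -s on *desk* is pronounced /s/.

/s/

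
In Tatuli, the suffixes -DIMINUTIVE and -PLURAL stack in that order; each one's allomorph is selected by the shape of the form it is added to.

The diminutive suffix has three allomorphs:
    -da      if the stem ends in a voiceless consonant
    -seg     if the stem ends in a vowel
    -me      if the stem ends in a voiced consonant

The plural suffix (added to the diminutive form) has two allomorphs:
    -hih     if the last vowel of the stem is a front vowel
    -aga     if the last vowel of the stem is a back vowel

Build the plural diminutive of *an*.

*an*: final sound = /n/, a voiced consonant → -me → *anme*.
Since the last vowel of the diminutive form *anme* is /e/ (a front vowel), it takes -hih, giving *anmehih*.

anmehih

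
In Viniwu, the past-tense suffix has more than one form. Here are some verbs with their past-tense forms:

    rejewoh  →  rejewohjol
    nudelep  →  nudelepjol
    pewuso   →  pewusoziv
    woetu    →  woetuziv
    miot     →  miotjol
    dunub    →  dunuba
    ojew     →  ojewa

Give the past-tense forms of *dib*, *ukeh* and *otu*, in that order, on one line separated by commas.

The suffix is conditioned by the final sound: -jol when the stem ends in a voiceless consonant (*rejewoh*, *nudelep*, *miot*); -a when the stem ends in a voiced consonant (*dunub*, *ojew*); -ziv when the stem ends in a vowel (*pewuso*, *woetu*).
Since the final sound of *dib* is /b/ (a voiced consonant), it takes -a, giving *diba*.
Since the final sound of *ukeh* is /h/ (a voiceless consonant), it takes -jol, giving *ukehjol*.
*otu*: final sound = /u/, a vowel → -ziv → *otuziv*.

diba, ukehjol, otuziv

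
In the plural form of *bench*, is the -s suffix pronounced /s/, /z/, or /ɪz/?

The stem *bench* ends in a sibilant (/s, z, ʃ, ʒ, tʃ, dʒ/).
The plural suffix surfaces as /ɪz/ after sibilants, /s/ after other voiceless consonants, and /z/ after other voiced sounds.
So the plural -s on *bench* is pronounced /ɪz/.

/ɪz/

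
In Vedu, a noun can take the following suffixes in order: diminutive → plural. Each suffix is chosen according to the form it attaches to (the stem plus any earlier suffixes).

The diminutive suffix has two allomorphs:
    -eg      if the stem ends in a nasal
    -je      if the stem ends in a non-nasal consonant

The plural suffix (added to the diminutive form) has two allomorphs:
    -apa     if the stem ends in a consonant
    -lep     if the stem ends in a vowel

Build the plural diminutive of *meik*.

*meik* — final consonant /k/ (non-nasal) → -je → *meikje*.
Since the final sound of the diminutive form *meikje* is /e/ (a vowel), it takes -lep, giving *meikjelep*.

meikjelep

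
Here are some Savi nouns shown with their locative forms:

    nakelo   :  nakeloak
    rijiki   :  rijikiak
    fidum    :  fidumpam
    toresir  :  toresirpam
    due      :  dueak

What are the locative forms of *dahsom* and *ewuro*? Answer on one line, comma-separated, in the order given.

The pattern is consonant vs. vowel: -pam when the stem ends in a consonant (*fidum*, *toresir*); -ak when the stem ends in a vowel (*nakelo*, *rijiki*, *due*).
Since the final sound of *dahsom* is /m/ (a consonant), it takes -pam, giving *dahsompam*.
Since the final sound of *ewuro* is /o/ (a vowel), it takes -ak, giving *ewuroak*.

dahsompam, ewuroak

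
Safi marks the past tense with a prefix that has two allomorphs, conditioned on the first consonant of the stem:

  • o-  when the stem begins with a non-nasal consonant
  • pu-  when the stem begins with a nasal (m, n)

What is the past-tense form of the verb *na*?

*na*: first consonant = /n/, a nasal → pu- → *puna*.

puna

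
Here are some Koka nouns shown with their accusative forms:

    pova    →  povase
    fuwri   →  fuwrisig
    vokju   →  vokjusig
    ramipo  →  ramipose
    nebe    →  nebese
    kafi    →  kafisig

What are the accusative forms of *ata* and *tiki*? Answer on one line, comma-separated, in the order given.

Looking at the last vowel of each stem: -sig when the last vowel of the stem is a high vowel (*fuwri*, *vokju*, *kafi*); -se when the last vowel of the stem is a non-high vowel (*pova*, *ramipo*, *nebe*).
Since the last vowel of *ata* is /a/ (a non-high vowel), it takes -se, giving *atase*.
The last vowel of *tiki* is /i/, which is a high vowel, so the suffix is -sig, giving *tikisig*.

atase, tikisig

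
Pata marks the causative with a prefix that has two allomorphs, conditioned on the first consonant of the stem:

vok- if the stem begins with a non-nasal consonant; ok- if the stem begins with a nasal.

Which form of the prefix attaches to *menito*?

*menito*: first consonant = /m/, a nasal → ok-.

ok-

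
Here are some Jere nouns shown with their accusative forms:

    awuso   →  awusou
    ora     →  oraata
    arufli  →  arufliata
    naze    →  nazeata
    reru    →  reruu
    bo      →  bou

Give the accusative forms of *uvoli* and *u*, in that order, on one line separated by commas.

uvoliata, uu

The suffix is conditioned by the last vowel: -u when the last vowel of the stem is a rounded vowel (*awuso*, *reru*, *bo*); -ata when the last vowel of the stem is an unrounded vowel (*ora*, *arufli*, *naze*).
Since the last vowel of *uvoli* is /i/ (an unrounded vowel), it takes -ata, giving *uvoliata*.
*u* — last vowel /u/ (a rounded vowel) → -u → *uu*.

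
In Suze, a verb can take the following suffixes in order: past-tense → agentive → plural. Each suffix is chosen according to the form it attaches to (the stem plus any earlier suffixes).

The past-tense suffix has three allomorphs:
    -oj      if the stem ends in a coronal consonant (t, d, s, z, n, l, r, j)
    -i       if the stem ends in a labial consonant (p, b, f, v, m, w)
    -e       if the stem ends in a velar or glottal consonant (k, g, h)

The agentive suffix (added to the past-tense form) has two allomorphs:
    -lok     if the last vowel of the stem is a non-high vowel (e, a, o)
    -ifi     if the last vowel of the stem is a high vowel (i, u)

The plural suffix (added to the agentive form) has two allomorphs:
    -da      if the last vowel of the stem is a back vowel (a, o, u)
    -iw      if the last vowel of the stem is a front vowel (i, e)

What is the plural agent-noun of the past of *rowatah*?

*rowatah*: final consonant = /h/, velar/glottal → -e → *rowatahe*.
Since the last vowel of the past-tense form *rowatahe* is /e/ (a non-high vowel), it takes -lok, giving *rowatahelok*.
Since the last vowel of the agentive form *rowatahelok* is /o/ (a back vowel), it takes -da, giving *rowatahelokda*.

rowatahelokda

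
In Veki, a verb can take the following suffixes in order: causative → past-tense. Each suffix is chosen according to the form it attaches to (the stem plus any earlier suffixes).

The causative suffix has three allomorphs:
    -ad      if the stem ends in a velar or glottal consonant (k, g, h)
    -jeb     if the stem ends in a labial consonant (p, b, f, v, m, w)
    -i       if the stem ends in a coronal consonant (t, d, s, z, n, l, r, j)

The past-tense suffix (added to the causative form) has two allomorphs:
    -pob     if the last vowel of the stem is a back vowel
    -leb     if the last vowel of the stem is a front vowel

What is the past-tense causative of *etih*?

etihadpob

*etih* — final consonant /h/ (velar/glottal) → -ad → *etihad*.
The causative form *etihad* — last vowel /a/ (a back vowel) → -pob → *etihadpob*.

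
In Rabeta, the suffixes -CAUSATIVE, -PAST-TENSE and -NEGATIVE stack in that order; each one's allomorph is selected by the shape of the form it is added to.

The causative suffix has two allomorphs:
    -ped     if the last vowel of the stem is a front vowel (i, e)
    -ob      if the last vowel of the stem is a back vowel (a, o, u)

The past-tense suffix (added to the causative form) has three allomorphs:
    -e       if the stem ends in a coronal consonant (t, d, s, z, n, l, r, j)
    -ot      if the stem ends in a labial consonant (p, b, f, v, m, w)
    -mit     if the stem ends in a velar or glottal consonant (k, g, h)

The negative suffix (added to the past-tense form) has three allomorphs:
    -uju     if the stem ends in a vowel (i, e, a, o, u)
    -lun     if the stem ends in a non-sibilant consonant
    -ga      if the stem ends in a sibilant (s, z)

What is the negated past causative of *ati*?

Since the last vowel of *ati* is /i/ (a front vowel), it takes -ped, giving *atiped*.
The causative form *atiped* — final consonant /d/ (coronal) → -e → *atipede*.
The past-tense form *atipede*: final sound = /e/, a vowel → -uju → *atipedeuju*.

atipedeuju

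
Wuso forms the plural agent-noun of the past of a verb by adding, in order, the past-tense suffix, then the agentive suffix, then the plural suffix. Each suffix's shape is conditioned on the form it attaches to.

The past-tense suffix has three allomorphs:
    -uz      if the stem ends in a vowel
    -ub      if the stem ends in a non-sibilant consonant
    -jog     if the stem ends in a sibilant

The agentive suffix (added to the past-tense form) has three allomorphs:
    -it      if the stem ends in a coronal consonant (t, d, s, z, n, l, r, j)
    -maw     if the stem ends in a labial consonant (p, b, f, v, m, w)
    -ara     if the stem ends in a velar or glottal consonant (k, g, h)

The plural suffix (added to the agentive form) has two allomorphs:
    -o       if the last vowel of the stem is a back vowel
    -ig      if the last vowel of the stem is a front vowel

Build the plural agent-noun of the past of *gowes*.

gowesjogarao

The final sound of *gowes* is /s/, which is a sibilant, so the past-tense suffix is -jog, giving *gowesjog*.
Since the final consonant of the past-tense form *gowesjog* is /g/ (velar/glottal), it takes -ara, giving *gowesjogara*.
Since the last vowel of the agentive form *gowesjogara* is /a/ (a back vowel), it takes -o, giving *gowesjogarao*.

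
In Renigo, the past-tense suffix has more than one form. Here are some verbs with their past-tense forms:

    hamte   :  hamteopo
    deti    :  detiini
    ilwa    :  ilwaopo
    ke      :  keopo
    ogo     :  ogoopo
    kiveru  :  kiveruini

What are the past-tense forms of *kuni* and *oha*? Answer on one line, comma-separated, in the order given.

The suffix is conditioned by the last vowel: -ini when the last vowel of the stem is a high vowel (*deti*, *kiveru*); -opo when the last vowel of the stem is a non-high vowel (*hamte*, *ilwa*, *ke*, *ogo*).
*kuni*: last vowel = /i/, a high vowel → -ini → *kuniini*.
The last vowel of *oha* is /a/, which is a non-high vowel, so the suffix is -opo, giving *ohaopo*.

kuniini, ohaopo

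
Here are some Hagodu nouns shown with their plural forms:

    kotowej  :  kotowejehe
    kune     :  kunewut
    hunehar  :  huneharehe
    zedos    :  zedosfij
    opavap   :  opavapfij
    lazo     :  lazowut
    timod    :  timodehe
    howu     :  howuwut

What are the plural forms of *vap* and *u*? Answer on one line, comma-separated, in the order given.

The alternation tracks the final sound of the stem — -fij when the stem ends in a voiceless consonant (*zedos*, *opavap*); -ehe when the stem ends in a voiced consonant (*kotowej*, *hunehar*, *timod*); -wut when the stem ends in a vowel (*kune*, *lazo*, *howu*).
*vap*: final sound = /p/, a voiceless consonant → -fij → *vapfij*.
The final sound of *u* is /u/, which is a vowel, so the suffix is -wut, giving *uwut*.

vapfij, uwut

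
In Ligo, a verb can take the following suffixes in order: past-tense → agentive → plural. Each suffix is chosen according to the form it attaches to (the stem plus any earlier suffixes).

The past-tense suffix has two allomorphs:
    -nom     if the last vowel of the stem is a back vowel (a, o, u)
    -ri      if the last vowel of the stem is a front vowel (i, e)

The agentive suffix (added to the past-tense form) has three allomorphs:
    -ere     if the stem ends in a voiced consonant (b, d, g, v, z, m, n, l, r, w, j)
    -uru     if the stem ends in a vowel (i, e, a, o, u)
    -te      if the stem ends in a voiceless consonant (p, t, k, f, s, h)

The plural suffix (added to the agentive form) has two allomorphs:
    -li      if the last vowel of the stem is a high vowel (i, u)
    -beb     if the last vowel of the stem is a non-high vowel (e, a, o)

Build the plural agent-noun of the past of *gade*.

*gade*: last vowel = /e/, a front vowel → -ri → *gaderi*.
Since the final sound of the past-tense form *gaderi* is /i/ (a vowel), it takes -uru, giving *gaderiuru*.
The last vowel of the agentive form *gaderiuru* is /u/, which is a high vowel, so the plural suffix is -li, giving *gaderiuruli*.

gaderiuruli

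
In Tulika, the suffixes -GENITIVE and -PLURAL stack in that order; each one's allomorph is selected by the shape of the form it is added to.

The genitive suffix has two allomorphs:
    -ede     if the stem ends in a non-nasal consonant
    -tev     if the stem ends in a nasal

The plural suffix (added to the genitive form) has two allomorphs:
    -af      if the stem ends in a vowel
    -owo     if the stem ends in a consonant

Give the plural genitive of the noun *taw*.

Since the final consonant of *taw* is /w/ (non-nasal), it takes -ede, giving *tawede*.
Since the final sound of the genitive form *tawede* is /e/ (a vowel), it takes -af, giving *tawedeaf*.

tawedeaf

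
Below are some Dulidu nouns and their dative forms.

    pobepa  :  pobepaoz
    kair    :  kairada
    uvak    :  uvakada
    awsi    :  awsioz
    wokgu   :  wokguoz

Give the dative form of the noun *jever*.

The suffix is conditioned by the final sound: -ada when the stem ends in a consonant (*kair*, *uvak*); -oz when the stem ends in a vowel (*pobepa*, *awsi*, *wokgu*).
Since the final sound of *jever* is /r/ (a consonant), it takes -ada, giving *jeverada*.

jeverada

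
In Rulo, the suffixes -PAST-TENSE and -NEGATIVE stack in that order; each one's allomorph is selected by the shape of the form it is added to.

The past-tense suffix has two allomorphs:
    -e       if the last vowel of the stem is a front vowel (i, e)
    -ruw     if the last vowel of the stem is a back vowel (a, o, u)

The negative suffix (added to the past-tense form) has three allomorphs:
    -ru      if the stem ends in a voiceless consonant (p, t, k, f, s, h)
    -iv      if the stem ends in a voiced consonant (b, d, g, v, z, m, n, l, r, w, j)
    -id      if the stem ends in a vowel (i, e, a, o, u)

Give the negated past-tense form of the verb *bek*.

Since the last vowel of *bek* is /e/ (a front vowel), it takes -e, giving *beke*.
The past-tense form *beke*: final sound = /e/, a vowel → -id → *bekeid*.

bekeid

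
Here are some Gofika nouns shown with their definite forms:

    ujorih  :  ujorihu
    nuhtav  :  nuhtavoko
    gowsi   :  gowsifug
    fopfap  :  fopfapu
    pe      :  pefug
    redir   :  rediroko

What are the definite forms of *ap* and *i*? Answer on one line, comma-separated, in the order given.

Looking at the final sound of each stem: -u when the stem ends in a voiceless consonant (*ujorih*, *fopfap*); -oko when the stem ends in a voiced consonant (*nuhtav*, *redir*); -fug when the stem ends in a vowel (*gowsi*, *pe*).
The final sound of *ap* is /p/, which is a voiceless consonant, so the suffix is -u, giving *apu*.
The final sound of *i* is /i/, which is a vowel, so the suffix is -fug, giving *ifug*.

apu, ifug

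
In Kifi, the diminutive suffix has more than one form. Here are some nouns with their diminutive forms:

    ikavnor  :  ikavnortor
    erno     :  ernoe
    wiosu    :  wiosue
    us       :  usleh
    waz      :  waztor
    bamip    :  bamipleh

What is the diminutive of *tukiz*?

tukiztor

Looking at the final sound of each stem: -leh when the stem ends in a voiceless consonant (*us*, *bamip*); -tor when the stem ends in a voiced consonant (*ikavnor*, *waz*); -e when the stem ends in a vowel (*erno*, *wiosu*).
*tukiz* — final sound /z/ (a voiced consonant) → -tor → *tukiztor*.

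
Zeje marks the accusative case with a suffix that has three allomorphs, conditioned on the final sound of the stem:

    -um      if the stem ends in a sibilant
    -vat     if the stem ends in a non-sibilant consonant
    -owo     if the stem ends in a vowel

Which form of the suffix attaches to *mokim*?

*mokim* — final sound /m/ (a non-sibilant consonant) → -vat.

-vat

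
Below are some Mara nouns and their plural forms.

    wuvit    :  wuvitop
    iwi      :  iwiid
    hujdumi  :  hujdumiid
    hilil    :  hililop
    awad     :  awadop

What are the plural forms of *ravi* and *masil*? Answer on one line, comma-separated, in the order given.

Looking at the final sound of each stem: -op when the stem ends in a consonant (*wuvit*, *hilil*, *awad*); -id when the stem ends in a vowel (*iwi*, *hujdumi*).
*ravi* — final sound /i/ (a vowel) → -id → *raviid*.
The final sound of *masil* is /l/, which is a consonant, so the suffix is -op, giving *masilop*.

raviid, masilop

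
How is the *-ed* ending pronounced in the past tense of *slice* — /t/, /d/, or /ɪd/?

/t/

The stem *slice* ends in a voiceless consonant other than /t/.
The -ed suffix is realized as /ɪd/ after /t, d/; as /t/ after other voiceless consonants; and as /d/ after other voiced sounds.
So -ed on *slice* is pronounced /t/.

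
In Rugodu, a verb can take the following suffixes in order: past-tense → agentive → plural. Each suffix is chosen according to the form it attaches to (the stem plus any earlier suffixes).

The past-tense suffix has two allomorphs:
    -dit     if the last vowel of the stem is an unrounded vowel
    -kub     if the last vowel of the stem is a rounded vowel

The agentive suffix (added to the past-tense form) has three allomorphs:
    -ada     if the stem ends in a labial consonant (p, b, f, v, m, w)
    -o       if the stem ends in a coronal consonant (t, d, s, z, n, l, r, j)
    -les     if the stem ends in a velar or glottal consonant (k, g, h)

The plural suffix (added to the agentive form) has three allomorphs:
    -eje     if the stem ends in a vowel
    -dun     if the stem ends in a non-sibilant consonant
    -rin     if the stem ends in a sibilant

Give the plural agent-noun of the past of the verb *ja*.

*ja*: last vowel = /a/, an unrounded vowel → -dit → *jadit*.
The past-tense form *jadit* — final consonant /t/ (coronal) → -o → *jadito*.
Since the final sound of the agentive form *jadito* is /o/ (a vowel), it takes -eje, giving *jaditoeje*.

jaditoeje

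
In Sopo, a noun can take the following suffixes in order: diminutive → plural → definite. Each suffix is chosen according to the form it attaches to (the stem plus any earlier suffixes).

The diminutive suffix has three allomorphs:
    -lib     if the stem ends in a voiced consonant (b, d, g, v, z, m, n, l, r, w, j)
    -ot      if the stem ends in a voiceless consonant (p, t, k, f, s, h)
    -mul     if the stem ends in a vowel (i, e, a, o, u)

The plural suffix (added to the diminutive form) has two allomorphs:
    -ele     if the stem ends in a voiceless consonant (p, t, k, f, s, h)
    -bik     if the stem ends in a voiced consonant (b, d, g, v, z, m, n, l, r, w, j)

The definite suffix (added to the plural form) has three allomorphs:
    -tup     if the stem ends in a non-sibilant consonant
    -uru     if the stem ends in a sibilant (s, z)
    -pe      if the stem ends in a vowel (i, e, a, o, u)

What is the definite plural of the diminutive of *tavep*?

*tavep*: final sound = /p/, a voiceless consonant → -ot → *tavepot*.
The final consonant of the diminutive form *tavepot* is /t/, which is voiceless, so the plural suffix is -ele, giving *tavepotele*.
Since the final sound of the plural form *tavepotele* is /e/ (a vowel), it takes -pe, giving *tavepotelepe*.

tavepotelepe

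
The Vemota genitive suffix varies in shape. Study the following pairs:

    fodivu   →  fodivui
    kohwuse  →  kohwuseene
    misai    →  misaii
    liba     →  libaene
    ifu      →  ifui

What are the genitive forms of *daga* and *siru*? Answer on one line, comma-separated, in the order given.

The suffix is conditioned by the last vowel: -i when the last vowel of the stem is a high vowel (*fodivu*, *misai*, *ifu*); -ene when the last vowel of the stem is a non-high vowel (*kohwuse*, *liba*).
*daga*: last vowel = /a/, a non-high vowel → -ene → *dagaene*.
Since the last vowel of *siru* is /u/ (a high vowel), it takes -i, giving *sirui*.

dagaene, sirui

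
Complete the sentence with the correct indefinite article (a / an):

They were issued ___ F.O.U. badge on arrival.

The indefinite article is chosen by the initial *sound* of the following word, not its spelling.
The initialism *F.O.U.* is read letter by letter; the first letter, F, is pronounced /ɛf/, which begins with a vowel sound.
So the article is *an*: They were issued an F.O.U. badge on arrival.

an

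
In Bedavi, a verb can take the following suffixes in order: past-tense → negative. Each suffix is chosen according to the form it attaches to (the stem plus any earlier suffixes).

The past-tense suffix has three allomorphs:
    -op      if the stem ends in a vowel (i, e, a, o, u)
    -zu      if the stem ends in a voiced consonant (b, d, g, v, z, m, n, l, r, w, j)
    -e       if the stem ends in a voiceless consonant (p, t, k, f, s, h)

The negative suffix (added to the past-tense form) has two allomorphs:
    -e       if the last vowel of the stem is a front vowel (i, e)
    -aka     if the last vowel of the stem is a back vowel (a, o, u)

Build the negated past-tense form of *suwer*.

The final sound of *suwer* is /r/, which is a voiced consonant, so the past-tense suffix is -zu, giving *suwerzu*.
Since the last vowel of the past-tense form *suwerzu* is /u/ (a back vowel), it takes -aka, giving *suwerzuaka*.

suwerzuaka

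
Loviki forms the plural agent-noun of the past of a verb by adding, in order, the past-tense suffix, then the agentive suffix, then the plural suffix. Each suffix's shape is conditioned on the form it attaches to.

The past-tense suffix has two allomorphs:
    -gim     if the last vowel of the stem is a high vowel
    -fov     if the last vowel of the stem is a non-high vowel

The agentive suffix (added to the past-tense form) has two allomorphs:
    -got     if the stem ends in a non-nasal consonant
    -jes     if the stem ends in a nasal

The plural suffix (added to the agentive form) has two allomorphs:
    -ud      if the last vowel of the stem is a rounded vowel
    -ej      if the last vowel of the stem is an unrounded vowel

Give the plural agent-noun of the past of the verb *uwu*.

*uwu*: last vowel = /u/, a high vowel → -gim → *uwugim*.
The final consonant of the past-tense form *uwugim* is /m/, which is a nasal, so the agentive suffix is -jes, giving *uwugimjes*.
The last vowel of the agentive form *uwugimjes* is /e/, which is an unrounded vowel, so the plural suffix is -ej, giving *uwugimjesej*.

uwugimjesej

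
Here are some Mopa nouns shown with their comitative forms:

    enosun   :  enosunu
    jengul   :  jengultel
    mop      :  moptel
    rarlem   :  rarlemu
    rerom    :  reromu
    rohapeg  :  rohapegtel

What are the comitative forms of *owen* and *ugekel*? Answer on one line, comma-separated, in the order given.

The suffix is conditioned by the final consonant: -u when the stem ends in a nasal (*enosun*, *rarlem*, *rerom*); -tel when the stem ends in a non-nasal consonant (*jengul*, *mop*, *rohapeg*).
*owen*: final consonant = /n/, a nasal → -u → *owenu*.
*ugekel*: final consonant = /l/, non-nasal → -tel → *ugekeltel*.

owenu, ugekeltel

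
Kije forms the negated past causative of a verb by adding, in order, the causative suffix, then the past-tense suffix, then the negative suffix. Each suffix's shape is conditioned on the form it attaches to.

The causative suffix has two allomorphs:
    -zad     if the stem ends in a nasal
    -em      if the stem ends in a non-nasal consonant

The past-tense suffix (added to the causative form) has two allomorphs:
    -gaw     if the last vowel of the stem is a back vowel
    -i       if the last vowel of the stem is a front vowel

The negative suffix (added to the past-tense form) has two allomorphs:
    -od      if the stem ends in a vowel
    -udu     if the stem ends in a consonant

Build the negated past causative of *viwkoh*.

viwkohemiod

*viwkoh* — final consonant /h/ (non-nasal) → -em → *viwkohem*.
Since the last vowel of the causative form *viwkohem* is /e/ (a front vowel), it takes -i, giving *viwkohemi*.
The past-tense form *viwkohemi*: final sound = /i/, a vowel → -od → *viwkohemiod*.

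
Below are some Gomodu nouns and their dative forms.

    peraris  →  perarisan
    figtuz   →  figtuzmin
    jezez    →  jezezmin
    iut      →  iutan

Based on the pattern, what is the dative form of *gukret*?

gukretan

The suffix is conditioned by the final consonant: -an when the stem ends in a voiceless consonant (*peraris*, *iut*); -min when the stem ends in a voiced consonant (*figtuz*, *jezez*).
*gukret* — final consonant /t/ (voiceless) → -an → *gukretan*.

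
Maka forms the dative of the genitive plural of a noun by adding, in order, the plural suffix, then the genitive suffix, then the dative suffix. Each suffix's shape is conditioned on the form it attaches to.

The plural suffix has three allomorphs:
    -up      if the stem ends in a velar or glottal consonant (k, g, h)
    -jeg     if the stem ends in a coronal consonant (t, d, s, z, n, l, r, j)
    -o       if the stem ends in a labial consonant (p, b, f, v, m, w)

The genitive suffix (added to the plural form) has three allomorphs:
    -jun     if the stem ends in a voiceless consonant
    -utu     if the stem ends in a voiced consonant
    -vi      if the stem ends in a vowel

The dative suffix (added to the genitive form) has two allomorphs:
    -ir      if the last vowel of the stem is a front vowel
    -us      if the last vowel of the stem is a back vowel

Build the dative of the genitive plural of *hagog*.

*hagog* — final consonant /g/ (velar/glottal) → -up → *hagogup*.
The plural form *hagogup* — final sound /p/ (a voiceless consonant) → -jun → *hagogupjun*.
The genitive form *hagogupjun* — last vowel /u/ (a back vowel) → -us → *hagogupjunus*.

hagogupjunus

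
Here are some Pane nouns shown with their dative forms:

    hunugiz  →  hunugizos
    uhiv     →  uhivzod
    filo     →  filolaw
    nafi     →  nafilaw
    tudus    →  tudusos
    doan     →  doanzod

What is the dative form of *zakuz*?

zakuzos

Looking at the final sound of each stem: -os when the stem ends in a sibilant (*hunugiz*, *tudus*); -zod when the stem ends in a non-sibilant consonant (*uhiv*, *doan*); -law when the stem ends in a vowel (*filo*, *nafi*).
Since the final sound of *zakuz* is /z/ (a sibilant), it takes -os, giving *zakuzos*.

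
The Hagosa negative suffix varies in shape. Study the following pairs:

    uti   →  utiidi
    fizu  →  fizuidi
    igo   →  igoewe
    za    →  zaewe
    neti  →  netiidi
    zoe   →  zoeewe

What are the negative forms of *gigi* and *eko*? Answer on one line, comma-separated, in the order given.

gigiidi, ekoewe

The pattern is height harmony: -idi when the last vowel of the stem is a high vowel (*uti*, *fizu*, *neti*); -ewe when the last vowel of the stem is a non-high vowel (*igo*, *za*, *zoe*).
The last vowel of *gigi* is /i/, which is a high vowel, so the suffix is -idi, giving *gigiidi*.
*eko*: last vowel = /o/, a non-high vowel → -ewe → *ekoewe*.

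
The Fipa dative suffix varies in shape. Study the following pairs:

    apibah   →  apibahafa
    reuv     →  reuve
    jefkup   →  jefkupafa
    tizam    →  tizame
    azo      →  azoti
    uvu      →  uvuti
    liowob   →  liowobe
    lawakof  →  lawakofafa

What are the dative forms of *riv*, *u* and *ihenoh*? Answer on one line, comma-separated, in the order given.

rive, uti, ihenohafa

Looking at the final sound of each stem: -afa when the stem ends in a voiceless consonant (*apibah*, *jefkup*, *lawakof*); -e when the stem ends in a voiced consonant (*reuv*, *tizam*, *liowob*); -ti when the stem ends in a vowel (*azo*, *uvu*).
*riv* — final sound /v/ (a voiced consonant) → -e → *rive*.
*u* — final sound /u/ (a vowel) → -ti → *uti*.
*ihenoh*: final sound = /h/, a voiceless consonant → -afa → *ihenohafa*.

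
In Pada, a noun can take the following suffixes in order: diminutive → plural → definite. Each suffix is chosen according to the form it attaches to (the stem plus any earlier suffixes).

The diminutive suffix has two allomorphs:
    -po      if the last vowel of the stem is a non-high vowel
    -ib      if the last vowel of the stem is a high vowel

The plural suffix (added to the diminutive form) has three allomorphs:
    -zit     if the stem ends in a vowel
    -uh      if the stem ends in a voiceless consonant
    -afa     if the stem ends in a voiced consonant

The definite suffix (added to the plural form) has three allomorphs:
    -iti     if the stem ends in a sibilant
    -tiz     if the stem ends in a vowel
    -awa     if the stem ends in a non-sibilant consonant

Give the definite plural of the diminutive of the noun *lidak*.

The last vowel of *lidak* is /a/, which is a non-high vowel, so the diminutive suffix is -po, giving *lidakpo*.
The diminutive form *lidakpo*: final sound = /o/, a vowel → -zit → *lidakpozit*.
The plural form *lidakpozit*: final sound = /t/, a non-sibilant consonant → -awa → *lidakpozitawa*.

lidakpozitawa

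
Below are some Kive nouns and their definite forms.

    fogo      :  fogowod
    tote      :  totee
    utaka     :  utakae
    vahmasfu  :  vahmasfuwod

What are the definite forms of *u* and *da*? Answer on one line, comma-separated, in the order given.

The suffix is conditioned by the last vowel: -wod when the last vowel of the stem is a rounded vowel (*fogo*, *vahmasfu*); -e when the last vowel of the stem is an unrounded vowel (*tote*, *utaka*).
Since the last vowel of *u* is /u/ (a rounded vowel), it takes -wod, giving *uwod*.
Since the last vowel of *da* is /a/ (an unrounded vowel), it takes -e, giving *dae*.

uwod, dae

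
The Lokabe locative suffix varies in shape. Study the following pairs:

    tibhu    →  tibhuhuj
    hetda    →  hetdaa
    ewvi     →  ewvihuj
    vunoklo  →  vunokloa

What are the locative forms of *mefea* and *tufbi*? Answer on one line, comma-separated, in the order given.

The pattern is height harmony: -huj when the last vowel of the stem is a high vowel (*tibhu*, *ewvi*); -a when the last vowel of the stem is a non-high vowel (*hetda*, *vunoklo*).
*mefea* — last vowel /a/ (a non-high vowel) → -a → *mefeaa*.
The last vowel of *tufbi* is /i/, which is a high vowel, so the suffix is -huj, giving *tufbihuj*.

mefeaa, tufbihuj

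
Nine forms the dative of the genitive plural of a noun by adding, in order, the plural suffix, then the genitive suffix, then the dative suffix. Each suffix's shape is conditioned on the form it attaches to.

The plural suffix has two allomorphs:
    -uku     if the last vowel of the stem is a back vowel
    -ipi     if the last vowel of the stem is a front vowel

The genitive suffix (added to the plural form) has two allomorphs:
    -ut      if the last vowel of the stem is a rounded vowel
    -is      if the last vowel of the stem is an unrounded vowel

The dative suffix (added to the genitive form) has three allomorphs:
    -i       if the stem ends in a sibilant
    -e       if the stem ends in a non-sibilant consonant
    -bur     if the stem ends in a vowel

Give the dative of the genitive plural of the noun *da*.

daukuute

The last vowel of *da* is /a/, which is a back vowel, so the plural suffix is -uku, giving *dauku*.
The last vowel of the plural form *dauku* is /u/, which is a rounded vowel, so the genitive suffix is -ut, giving *daukuut*.
Since the final sound of the genitive form *daukuut* is /t/ (a non-sibilant consonant), it takes -e, giving *daukuute*.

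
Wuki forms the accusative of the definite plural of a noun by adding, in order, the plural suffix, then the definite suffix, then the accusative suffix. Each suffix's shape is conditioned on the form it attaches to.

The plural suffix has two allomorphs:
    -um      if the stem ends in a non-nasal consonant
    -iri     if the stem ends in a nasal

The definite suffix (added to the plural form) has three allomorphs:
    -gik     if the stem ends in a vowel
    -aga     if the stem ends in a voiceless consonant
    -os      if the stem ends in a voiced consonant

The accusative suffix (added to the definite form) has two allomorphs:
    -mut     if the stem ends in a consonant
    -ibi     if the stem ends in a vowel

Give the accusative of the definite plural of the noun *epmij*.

Since the final consonant of *epmij* is /j/ (non-nasal), it takes -um, giving *epmijum*.
Since the final sound of the plural form *epmijum* is /m/ (a voiced consonant), it takes -os, giving *epmijumos*.
The final sound of the definite form *epmijumos* is /s/, which is a consonant, so the accusative suffix is -mut, giving *epmijumosmut*.

epmijumosmut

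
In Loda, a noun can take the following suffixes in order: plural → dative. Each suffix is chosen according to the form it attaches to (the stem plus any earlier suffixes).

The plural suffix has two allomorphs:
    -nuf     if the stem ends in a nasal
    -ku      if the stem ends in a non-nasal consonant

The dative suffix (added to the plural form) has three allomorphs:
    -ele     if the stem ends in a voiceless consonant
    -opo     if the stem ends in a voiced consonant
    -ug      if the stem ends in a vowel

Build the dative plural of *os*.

*os* — final consonant /s/ (non-nasal) → -ku → *osku*.
The plural form *osku* — final sound /u/ (a vowel) → -ug → *oskuug*.

oskuug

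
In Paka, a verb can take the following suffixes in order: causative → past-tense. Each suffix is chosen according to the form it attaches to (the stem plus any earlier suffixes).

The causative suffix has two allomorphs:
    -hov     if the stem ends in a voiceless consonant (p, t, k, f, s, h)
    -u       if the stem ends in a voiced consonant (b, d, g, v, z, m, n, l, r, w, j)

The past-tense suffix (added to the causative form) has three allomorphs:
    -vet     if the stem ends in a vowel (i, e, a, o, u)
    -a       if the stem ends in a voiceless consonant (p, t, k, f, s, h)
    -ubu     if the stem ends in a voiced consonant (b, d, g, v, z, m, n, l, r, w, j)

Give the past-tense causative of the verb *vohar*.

*vohar* — final consonant /r/ (voiced) → -u → *voharu*.
The causative form *voharu* — final sound /u/ (a vowel) → -vet → *voharuvet*.

voharuvet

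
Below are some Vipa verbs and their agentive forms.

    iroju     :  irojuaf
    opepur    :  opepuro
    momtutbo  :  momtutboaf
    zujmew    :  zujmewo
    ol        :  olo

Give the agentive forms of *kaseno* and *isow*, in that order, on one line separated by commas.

kasenoaf, isowo

The alternation tracks the final sound of the stem — -o when the stem ends in a consonant (*opepur*, *zujmew*, *ol*); -af when the stem ends in a vowel (*iroju*, *momtutbo*).
*kaseno* — final sound /o/ (a vowel) → -af → *kasenoaf*.
*isow*: final sound = /w/, a consonant → -o → *isowo*.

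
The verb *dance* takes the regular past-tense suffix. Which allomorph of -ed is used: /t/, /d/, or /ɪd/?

/t/

The stem *dance* ends in a voiceless consonant other than /t/.
The -ed suffix is realized as /ɪd/ after /t, d/; as /t/ after other voiceless consonants; and as /d/ after other voiced sounds.
So -ed on *dance* is pronounced /t/.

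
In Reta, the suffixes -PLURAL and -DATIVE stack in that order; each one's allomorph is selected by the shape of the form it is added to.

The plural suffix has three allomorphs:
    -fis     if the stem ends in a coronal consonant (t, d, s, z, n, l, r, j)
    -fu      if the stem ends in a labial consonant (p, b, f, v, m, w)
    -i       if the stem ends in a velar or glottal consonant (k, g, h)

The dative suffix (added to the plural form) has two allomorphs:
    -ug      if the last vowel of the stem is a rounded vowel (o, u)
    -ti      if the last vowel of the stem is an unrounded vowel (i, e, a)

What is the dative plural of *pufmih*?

*pufmih*: final consonant = /h/, velar/glottal → -i → *pufmihi*.
The last vowel of the plural form *pufmihi* is /i/, which is an unrounded vowel, so the dative suffix is -ti, giving *pufmihiti*.

pufmihiti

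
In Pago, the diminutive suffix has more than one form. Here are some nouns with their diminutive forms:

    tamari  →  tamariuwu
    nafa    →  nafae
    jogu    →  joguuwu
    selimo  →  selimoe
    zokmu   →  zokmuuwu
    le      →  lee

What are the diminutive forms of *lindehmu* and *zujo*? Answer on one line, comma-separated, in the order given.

lindehmuuwu, zujoe

The alternation tracks the last vowel of the stem — -uwu when the last vowel of the stem is a high vowel (*tamari*, *jogu*, *zokmu*); -e when the last vowel of the stem is a non-high vowel (*nafa*, *selimo*, *le*).
*lindehmu*: last vowel = /u/, a high vowel → -uwu → *lindehmuuwu*.
The last vowel of *zujo* is /o/, which is a non-high vowel, so the suffix is -e, giving *zujoe*.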